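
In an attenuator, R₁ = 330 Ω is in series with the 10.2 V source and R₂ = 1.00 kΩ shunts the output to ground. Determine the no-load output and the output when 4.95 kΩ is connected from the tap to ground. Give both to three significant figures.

Open-circuit: V = 10.2 × 1000/(330 + 1000) = 7.67 V.
With the load, R₂ becomes R₂‖R_L = 831.9 Ω, so V = 10.2 × 831.9/1162 = 7.30 V.

Unloaded: 7.67 V; loaded: 7.30 V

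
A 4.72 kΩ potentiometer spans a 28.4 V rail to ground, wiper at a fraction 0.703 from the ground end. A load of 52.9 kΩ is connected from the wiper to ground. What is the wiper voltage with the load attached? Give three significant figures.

V ≈ 19.6 V

The wiper splits the pot into (1−α)R = 1.402 kΩ above and αR = 3.318 kΩ below.
Lower section ‖ load = 3.122 kΩ.
V_wiper = 28.4 × 3.122/(1.402 + 3.122) = 19.6 V.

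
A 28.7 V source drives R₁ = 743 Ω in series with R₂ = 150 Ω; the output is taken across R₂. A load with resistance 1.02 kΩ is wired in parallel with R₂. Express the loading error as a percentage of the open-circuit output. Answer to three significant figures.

10.9 %

Unloaded V = 28.7 × 150/893.0 = 4.8208 V.
Loaded: R₂‖R_L = 130.8 Ω, giving V = 28.7 × 130.8/873.8 = 4.2953 V.
Drop = (4.8208 − 4.2953) / 4.8208 = 10.9 %.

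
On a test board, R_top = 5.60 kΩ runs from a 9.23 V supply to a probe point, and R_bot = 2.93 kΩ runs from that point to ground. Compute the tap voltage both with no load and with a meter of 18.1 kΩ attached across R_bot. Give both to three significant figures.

Unloaded: 3.17 V; loaded: 2.87 V

Open-circuit: V = 9.23 × 2.93/(5.60 + 2.93) = 3.17 V.
With the load, R_bot becomes R_bot‖R_L = 2.522 kΩ, so V = 9.23 × 2.522/8.122 = 2.87 V.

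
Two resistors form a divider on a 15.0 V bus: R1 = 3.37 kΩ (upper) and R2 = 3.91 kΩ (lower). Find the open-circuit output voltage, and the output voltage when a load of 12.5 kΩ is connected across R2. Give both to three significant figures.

Open-circuit: V = 15.0 × 3.91/(3.37 + 3.91) = 8.06 V.
With the load, R2 becomes R2‖R_L = 2.978 kΩ, so V = 15.0 × 2.978/6.348 = 7.04 V.

Unloaded: 8.06 V; loaded: 7.04 V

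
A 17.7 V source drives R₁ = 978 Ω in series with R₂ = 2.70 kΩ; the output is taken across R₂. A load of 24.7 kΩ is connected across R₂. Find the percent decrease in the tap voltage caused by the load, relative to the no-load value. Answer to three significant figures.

2.82 %

The divider's output (Thévenin) resistance is R₁‖R₂ = 717.9 Ω.
Fractional drop under load = R_th/(R_th + R_L) = 717.9 / (717.9 + 24700) = 0.02825.
So the output falls by 2.82 %.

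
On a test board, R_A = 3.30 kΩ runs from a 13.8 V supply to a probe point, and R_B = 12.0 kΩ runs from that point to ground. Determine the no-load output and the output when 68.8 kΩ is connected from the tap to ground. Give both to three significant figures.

Open-circuit: V = 13.8 × 12.0/(3.30 + 12.0) = 10.8 V.
With the load, R_B becomes R_B‖R_L = 10.22 kΩ, so V = 13.8 × 10.22/13.52 = 10.4 V.

Unloaded: 10.8 V; loaded: 10.4 V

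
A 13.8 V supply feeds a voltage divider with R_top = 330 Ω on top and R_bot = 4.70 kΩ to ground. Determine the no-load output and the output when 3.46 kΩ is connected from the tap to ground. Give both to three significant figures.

Unloaded: 12.9 V; loaded: 11.8 V

Open-circuit: V = 13.8 × 4700/(330 + 4700) = 12.9 V.
With the load, R_bot becomes R_bot‖R_L = 1993 Ω, so V = 13.8 × 1993/2323 = 11.8 V.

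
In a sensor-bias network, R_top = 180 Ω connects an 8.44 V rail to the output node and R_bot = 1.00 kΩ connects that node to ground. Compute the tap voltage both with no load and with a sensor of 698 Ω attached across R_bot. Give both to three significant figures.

Open-circuit: V = 8.44 × 1000/(180 + 1000) = 7.15 V.
With the load, R_bot becomes R_bot‖R_L = 411.1 Ω, so V = 8.44 × 411.1/591.1 = 5.87 V.

Unloaded: 7.15 V; loaded: 5.87 V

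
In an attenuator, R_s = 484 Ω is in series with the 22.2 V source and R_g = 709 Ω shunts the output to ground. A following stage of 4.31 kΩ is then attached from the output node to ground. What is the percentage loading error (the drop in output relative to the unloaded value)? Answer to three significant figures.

The divider's output (Thévenin) resistance is R_s‖R_g = 287.6 Ω.
Fractional drop under load = R_th/(R_th + R_L) = 287.6 / (287.6 + 4310) = 0.06256.
So the output falls by 6.26 %.

6.26 %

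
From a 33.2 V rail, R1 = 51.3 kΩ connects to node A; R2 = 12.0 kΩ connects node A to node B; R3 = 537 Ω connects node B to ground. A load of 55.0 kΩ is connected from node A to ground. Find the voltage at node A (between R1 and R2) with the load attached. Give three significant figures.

Below node A the series string R2+R3 = 12540 Ω sits in parallel with the 55000 Ω load: 10210 Ω.
V_A = 33.2 × 10210/(51300 + 10210) = 5.51 V.

V ≈ 5.51 V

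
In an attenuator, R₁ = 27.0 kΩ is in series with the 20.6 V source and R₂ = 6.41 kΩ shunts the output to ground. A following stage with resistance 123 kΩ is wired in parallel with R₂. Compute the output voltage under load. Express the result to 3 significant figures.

V_out ≈ 3.79 V

The load sits in parallel with R₂: R₂‖R_L = (6.41 × 123) / (6.41 + 123) = 6.092 kΩ.
V_out = 20.6 × 6.092 / (27.0 + 6.092) = 20.6 × 6.092/33.09 = 3.79 V.
(Unloaded it would have been 3.95 V.)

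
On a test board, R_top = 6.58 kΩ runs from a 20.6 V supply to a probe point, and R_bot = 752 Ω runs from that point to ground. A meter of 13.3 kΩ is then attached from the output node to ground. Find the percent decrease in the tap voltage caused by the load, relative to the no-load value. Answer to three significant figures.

4.83 %

The divider's output (Thévenin) resistance is R_top‖R_bot = 674.9 Ω.
Fractional drop under load = R_th/(R_th + R_L) = 674.9 / (674.9 + 13300) = 0.04829.
So the output falls by 4.83 %.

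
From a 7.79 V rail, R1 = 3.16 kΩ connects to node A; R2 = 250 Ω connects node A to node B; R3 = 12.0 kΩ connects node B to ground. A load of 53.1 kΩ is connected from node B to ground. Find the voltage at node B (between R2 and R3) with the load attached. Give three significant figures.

V ≈ 5.78 V

At node B, R3 is in parallel with the load: R3‖R_L = 9788 Ω.
Below node A the resistance is R2 + (R3‖R_L) = 10040 Ω, so V_A = 7.79 × 10040/13200 = 5.925 V.
Then V_B = V_A × (R3‖R_L)/(R2 + R3‖R_L) = 5.925 × 9788/10040 = 5.78 V.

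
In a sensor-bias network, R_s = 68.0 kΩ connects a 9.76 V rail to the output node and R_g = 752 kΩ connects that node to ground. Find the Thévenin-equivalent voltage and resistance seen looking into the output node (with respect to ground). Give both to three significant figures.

V_th is the open-circuit tap voltage: 9.76 × 752/(68.0 + 752) = 8.95 V.
With the supply zeroed, R_s and R_g appear in parallel from the tap: R_th = R_s‖R_g = (68.0 × 752)/820.0 = 62.4 kΩ.

V_th = 8.95 V, R_th = 62.4 kΩ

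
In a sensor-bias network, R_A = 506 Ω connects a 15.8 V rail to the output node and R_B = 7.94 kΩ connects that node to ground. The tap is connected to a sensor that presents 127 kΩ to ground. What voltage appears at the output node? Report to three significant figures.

The load sits in parallel with R_B: R_B‖R_L = (7940 × 127000) / (7940 + 127000) = 7473 Ω.
V_out = 15.8 × 7473 / (506 + 7473) = 15.8 × 7473/7979 = 14.8 V.
(Unloaded it would have been 14.9 V.)

V_out ≈ 14.8 V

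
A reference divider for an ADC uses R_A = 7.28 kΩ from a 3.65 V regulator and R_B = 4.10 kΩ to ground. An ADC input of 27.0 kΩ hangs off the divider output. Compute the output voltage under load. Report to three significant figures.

The load sits in parallel with R_B: R_B‖R_L = (4.10 × 27.0) / (4.10 + 27.0) = 3.559 kΩ.
V_out = 3.65 × 3.559 / (7.28 + 3.559) = 3.65 × 3.559/10.84 = 1.20 V.

V_out ≈ 1.20 V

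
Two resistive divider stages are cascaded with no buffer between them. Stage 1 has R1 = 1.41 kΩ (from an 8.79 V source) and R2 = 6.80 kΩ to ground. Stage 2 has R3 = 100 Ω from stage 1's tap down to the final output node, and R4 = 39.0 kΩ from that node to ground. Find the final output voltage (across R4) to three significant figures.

Stage 2 presents R3+R4 = 39100 Ω as a load on stage 1's tap.
Stage 1's lower leg becomes R2‖(R3+R4) = 5793 Ω, so V_mid = 8.79 × 5793/7203 = 7.069 V.
Stage 2 is itself unloaded: V_out = V_mid × R4/(R3+R4) = 7.069 × 39000/39100 = 7.05 V.

V_out ≈ 7.05 V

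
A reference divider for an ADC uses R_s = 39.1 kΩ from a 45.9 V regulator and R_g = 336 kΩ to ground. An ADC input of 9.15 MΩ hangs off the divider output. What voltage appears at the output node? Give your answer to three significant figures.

V_out ≈ 41.0 V

The load sits in parallel with R_g: R_g‖R_L = (336 × 9150) / (336 + 9150) = 324.1 kΩ.
V_out = 45.9 × 324.1 / (39.1 + 324.1) = 45.9 × 324.1/363.2 = 41.0 V.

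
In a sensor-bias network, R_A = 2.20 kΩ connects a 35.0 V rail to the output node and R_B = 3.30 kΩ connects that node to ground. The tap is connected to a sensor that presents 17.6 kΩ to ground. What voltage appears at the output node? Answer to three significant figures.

The load sits in parallel with R_B: R_B‖R_L = (3.30 × 17.6) / (3.30 + 17.6) = 2.779 kΩ.
V_out = 35.0 × 2.779 / (2.20 + 2.779) = 35.0 × 2.779/4.979 = 19.5 V.

V_out ≈ 19.5 V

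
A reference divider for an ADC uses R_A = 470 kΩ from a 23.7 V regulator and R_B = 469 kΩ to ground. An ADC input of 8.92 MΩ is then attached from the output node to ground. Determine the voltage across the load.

The load sits in parallel with R_B: R_B‖R_L = (469 × 8920) / (469 + 8920) = 445.6 kΩ.
V_out = 23.7 × 445.6 / (470 + 445.6) = 23.7 × 445.6/915.6 = 11.5 V.

V_out ≈ 11.5 V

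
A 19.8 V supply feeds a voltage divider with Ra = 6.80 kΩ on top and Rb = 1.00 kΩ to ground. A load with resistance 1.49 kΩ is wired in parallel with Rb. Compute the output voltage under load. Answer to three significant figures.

V_out ≈ 1.60 V

The load sits in parallel with Rb: Rb‖R_L = (1.00 × 1.49) / (1.00 + 1.49) = 0.5984 kΩ.
V_out = 19.8 × 0.5984 / (6.80 + 0.5984) = 19.8 × 0.5984/7.398 = 1.60 V.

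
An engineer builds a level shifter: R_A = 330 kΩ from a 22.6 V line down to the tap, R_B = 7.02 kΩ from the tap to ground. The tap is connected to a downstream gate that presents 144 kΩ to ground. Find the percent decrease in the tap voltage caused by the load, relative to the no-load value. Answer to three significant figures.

The divider's output (Thévenin) resistance is R_A‖R_B = 6.874 kΩ.
Fractional drop under load = R_th/(R_th + R_L) = 6.874 / (6.874 + 144) = 0.04556.
So the output falls by 4.56 %.

4.56 %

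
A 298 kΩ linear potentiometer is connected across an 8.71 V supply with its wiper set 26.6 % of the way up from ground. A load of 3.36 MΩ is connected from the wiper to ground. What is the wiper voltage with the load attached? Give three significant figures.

V ≈ 2.28 V

The wiper splits the pot into (1−α)R = 218.7 kΩ above and αR = 79.27 kΩ below.
Lower section ‖ load = 77.44 kΩ.
V_wiper = 8.71 × 77.44/(218.7 + 77.44) = 2.28 V.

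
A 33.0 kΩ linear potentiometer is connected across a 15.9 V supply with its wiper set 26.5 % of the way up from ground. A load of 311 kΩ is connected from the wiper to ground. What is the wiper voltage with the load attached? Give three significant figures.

V ≈ 4.13 V

The wiper splits the pot into (1−α)R = 24.25 kΩ above and αR = 8.745 kΩ below.
Lower section ‖ load = 8.506 kΩ.
V_wiper = 15.9 × 8.506/(24.25 + 8.506) = 4.13 V.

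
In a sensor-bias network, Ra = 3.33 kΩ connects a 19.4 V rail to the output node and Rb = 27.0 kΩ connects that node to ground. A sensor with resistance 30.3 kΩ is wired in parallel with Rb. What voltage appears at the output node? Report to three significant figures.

The load sits in parallel with Rb: Rb‖R_L = (27.0 × 30.3) / (27.0 + 30.3) = 14.28 kΩ.
V_out = 19.4 × 14.28 / (3.33 + 14.28) = 19.4 × 14.28/17.61 = 15.7 V.
(Unloaded it would have been 17.3 V.)

V_out ≈ 15.7 V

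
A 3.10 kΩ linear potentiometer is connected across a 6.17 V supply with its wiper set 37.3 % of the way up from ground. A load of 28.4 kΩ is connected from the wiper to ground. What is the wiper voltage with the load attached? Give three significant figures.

The wiper splits the pot into (1−α)R = 1.944 kΩ above and αR = 1.156 kΩ below.
Lower section ‖ load = 1.111 kΩ.
V_wiper = 6.17 × 1.111/(1.944 + 1.111) = 2.24 V.

V ≈ 2.24 V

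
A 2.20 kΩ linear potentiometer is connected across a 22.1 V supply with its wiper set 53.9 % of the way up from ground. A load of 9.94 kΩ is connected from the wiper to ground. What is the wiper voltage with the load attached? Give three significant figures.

The wiper splits the pot into (1−α)R = 1.014 kΩ above and αR = 1.186 kΩ below.
Lower section ‖ load = 1.059 kΩ.
V_wiper = 22.1 × 1.059/(1.014 + 1.059) = 11.3 V.

V ≈ 11.3 V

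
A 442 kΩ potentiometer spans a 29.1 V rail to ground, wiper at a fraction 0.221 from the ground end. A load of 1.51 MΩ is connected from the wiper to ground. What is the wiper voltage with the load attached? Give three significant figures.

V ≈ 6.12 V

The wiper splits the pot into (1−α)R = 344.3 kΩ above and αR = 97.68 kΩ below.
Lower section ‖ load = 91.75 kΩ.
V_wiper = 29.1 × 91.75/(344.3 + 91.75) = 6.12 V.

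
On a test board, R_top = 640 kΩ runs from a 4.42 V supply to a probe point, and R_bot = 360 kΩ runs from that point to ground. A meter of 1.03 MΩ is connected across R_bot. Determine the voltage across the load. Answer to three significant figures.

The load sits in parallel with R_bot: R_bot‖R_L = (360 × 1030) / (360 + 1030) = 266.8 kΩ.
V_out = 4.42 × 266.8 / (640 + 266.8) = 4.42 × 266.8/906.8 = 1.30 V.
(Unloaded it would have been 1.59 V.)

V_out ≈ 1.30 V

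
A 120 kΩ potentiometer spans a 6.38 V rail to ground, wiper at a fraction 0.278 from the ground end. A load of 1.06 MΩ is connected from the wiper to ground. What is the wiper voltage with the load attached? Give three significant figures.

V ≈ 1.73 V

The wiper splits the pot into (1−α)R = 86.64 kΩ above and αR = 33.36 kΩ below.
Lower section ‖ load = 32.34 kΩ.
V_wiper = 6.38 × 32.34/(86.64 + 32.34) = 1.73 V.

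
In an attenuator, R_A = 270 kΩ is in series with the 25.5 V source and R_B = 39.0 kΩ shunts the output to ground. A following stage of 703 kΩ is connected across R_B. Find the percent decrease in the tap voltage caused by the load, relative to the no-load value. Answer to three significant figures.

The divider's output (Thévenin) resistance is R_A‖R_B = 34.08 kΩ.
Fractional drop under load = R_th/(R_th + R_L) = 34.08 / (34.08 + 703) = 0.04623.
So the output falls by 4.62 %.

4.62 %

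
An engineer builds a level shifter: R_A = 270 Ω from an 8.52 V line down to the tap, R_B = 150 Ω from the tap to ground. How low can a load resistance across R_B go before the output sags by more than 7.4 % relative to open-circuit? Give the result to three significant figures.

R_L(min) ≈ 1.21 kΩ

Output resistance R_th = R_A‖R_B = (270 × 150)/420.0 = 96.43 Ω.
The fractional drop is R_th/(R_th + R_L); requiring this ≤ 0.0740 gives R_L ≥ R_th(1/0.0740 − 1) = 96.43 × 12.51 = 1.21 kΩ.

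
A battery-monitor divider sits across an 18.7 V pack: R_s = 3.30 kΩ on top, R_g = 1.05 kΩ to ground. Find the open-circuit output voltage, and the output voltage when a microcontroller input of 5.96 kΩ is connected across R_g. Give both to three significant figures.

Unloaded: 4.51 V; loaded: 3.98 V

Open-circuit: V = 18.7 × 1.05/(3.30 + 1.05) = 4.51 V.
With the load, R_g becomes R_g‖R_L = 0.8927 kΩ, so V = 18.7 × 0.8927/4.193 = 3.98 V.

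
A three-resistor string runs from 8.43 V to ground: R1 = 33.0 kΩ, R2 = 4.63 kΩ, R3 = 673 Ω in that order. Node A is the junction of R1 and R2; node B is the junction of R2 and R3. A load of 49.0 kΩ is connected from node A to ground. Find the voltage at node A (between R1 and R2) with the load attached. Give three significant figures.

Below node A the series string R2+R3 = 5303 Ω sits in parallel with the 49000 Ω load: 4785 Ω.
V_A = 8.43 × 4785/(33000 + 4785) = 1.07 V.

V ≈ 1.07 V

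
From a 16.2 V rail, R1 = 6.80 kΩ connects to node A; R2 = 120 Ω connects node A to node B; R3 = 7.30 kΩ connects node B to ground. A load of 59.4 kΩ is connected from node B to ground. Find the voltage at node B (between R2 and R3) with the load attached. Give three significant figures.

At node B, R3 is in parallel with the load: R3‖R_L = 6501 Ω.
Below node A the resistance is R2 + (R3‖R_L) = 6621 Ω, so V_A = 16.2 × 6621/13420 = 7.992 V.
Then V_B = V_A × (R3‖R_L)/(R2 + R3‖R_L) = 7.992 × 6501/6621 = 7.85 V.

V ≈ 7.85 V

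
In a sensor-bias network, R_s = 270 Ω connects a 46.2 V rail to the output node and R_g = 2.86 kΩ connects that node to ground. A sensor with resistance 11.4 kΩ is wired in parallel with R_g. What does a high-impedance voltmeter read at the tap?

V_out ≈ 41.3 V

The load sits in parallel with R_g: R_g‖R_L = (2860 × 11400) / (2860 + 11400) = 2286 Ω.
V_out = 46.2 × 2286 / (270 + 2286) = 46.2 × 2286/2556 = 41.3 V.
(Unloaded it would have been 42.2 V.)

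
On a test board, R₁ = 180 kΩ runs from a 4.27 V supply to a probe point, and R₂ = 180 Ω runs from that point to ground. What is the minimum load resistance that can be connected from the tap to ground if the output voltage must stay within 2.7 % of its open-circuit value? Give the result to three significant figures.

R_L(min) ≈ 6.48 kΩ

Output resistance R_th = R₁‖R₂ = (180000 × 180)/180200 = 179.8 Ω.
The fractional drop is R_th/(R_th + R_L); requiring this ≤ 0.0270 gives R_L ≥ R_th(1/0.0270 − 1) = 179.8 × 36.04 = 6.48 kΩ.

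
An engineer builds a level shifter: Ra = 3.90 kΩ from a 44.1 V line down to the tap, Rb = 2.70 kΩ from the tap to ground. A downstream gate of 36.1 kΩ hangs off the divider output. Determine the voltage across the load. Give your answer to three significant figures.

V_out ≈ 17.3 V

The load sits in parallel with Rb: Rb‖R_L = (2.70 × 36.1) / (2.70 + 36.1) = 2.512 kΩ.
V_out = 44.1 × 2.512 / (3.90 + 2.512) = 44.1 × 2.512/6.412 = 17.3 V.
(Unloaded it would have been 18.0 V.)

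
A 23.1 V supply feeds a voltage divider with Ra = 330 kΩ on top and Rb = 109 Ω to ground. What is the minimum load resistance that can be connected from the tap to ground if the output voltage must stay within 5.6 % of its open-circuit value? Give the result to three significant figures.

Output resistance R_th = Ra‖Rb = (330000 × 109)/330100 = 109.0 Ω.
The fractional drop is R_th/(R_th + R_L); requiring this ≤ 0.0560 gives R_L ≥ R_th(1/0.0560 − 1) = 109.0 × 16.86 = 1.84 kΩ.

R_L(min) ≈ 1.84 kΩ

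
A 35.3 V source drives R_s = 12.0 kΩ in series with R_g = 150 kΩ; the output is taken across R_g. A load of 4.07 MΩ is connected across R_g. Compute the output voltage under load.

V_out ≈ 32.6 V

The load sits in parallel with R_g: R_g‖R_L = (150 × 4070) / (150 + 4070) = 144.7 kΩ.
V_out = 35.3 × 144.7 / (12.0 + 144.7) = 35.3 × 144.7/156.7 = 32.6 V.
(Unloaded it would have been 32.7 V.)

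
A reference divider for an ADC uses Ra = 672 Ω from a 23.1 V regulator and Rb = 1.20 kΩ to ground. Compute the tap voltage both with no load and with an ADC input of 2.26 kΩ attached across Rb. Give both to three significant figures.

Unloaded: 14.8 V; loaded: 12.4 V

Open-circuit: V = 23.1 × 1200/(672 + 1200) = 14.8 V.
With the load, Rb becomes Rb‖R_L = 783.8 Ω, so V = 23.1 × 783.8/1456 = 12.4 V.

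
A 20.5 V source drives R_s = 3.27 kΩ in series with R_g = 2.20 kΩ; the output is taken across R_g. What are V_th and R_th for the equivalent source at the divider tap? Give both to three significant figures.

V_th is the open-circuit tap voltage: 20.5 × 2.20/(3.27 + 2.20) = 8.24 V.
With the supply zeroed, R_s and R_g appear in parallel from the tap: R_th = R_s‖R_g = (3.27 × 2.20)/5.470 = 1.32 kΩ.

V_th = 8.24 V, R_th = 1.32 kΩ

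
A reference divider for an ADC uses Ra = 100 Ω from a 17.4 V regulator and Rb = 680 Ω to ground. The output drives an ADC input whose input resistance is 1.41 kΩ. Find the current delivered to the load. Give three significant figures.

I_L ≈ 10.1 mA

Rb‖R_L = 458.8 Ω; V_out = 17.4 × 458.8/558.8 = 14.29 V.
I_L = V_out / R_L = 14.29 / 1.41 kΩ = 10.1 mA.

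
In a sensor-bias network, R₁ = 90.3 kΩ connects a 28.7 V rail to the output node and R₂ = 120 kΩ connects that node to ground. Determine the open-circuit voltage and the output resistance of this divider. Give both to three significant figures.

V_th is the open-circuit tap voltage: 28.7 × 120/(90.3 + 120) = 16.4 V.
With the supply zeroed, R₁ and R₂ appear in parallel from the tap: R_th = R₁‖R₂ = (90.3 × 120)/210.3 = 51.5 kΩ.

V_th = 16.4 V, R_th = 51.5 kΩ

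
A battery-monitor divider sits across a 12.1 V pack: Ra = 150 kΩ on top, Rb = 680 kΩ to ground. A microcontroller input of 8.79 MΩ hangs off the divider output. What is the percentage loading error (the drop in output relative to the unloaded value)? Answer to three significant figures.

The divider's output (Thévenin) resistance is Ra‖Rb = 122.9 kΩ.
Fractional drop under load = R_th/(R_th + R_L) = 122.9 / (122.9 + 8790) = 0.01379.
So the output falls by 1.38 %.

1.38 %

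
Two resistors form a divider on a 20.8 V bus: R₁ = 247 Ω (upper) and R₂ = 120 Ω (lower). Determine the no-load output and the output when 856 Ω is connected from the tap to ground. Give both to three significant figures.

Unloaded: 6.80 V; loaded: 6.21 V

Open-circuit: V = 20.8 × 120/(247 + 120) = 6.80 V.
With the load, R₂ becomes R₂‖R_L = 105.2 Ω, so V = 20.8 × 105.2/352.2 = 6.21 V.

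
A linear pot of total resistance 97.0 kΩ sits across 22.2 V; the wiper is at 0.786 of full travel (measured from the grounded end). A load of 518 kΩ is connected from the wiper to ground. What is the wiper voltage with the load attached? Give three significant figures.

The wiper splits the pot into (1−α)R = 20.76 kΩ above and αR = 76.24 kΩ below.
Lower section ‖ load = 66.46 kΩ.
V_wiper = 22.2 × 66.46/(20.76 + 66.46) = 16.9 V.

V ≈ 16.9 V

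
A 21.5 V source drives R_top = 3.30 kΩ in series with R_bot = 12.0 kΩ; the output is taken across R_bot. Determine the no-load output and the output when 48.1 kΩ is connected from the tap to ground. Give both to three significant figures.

Open-circuit: V = 21.5 × 12.0/(3.30 + 12.0) = 16.9 V.
With the load, R_bot becomes R_bot‖R_L = 9.604 kΩ, so V = 21.5 × 9.604/12.90 = 16.0 V.

Unloaded: 16.9 V; loaded: 16.0 V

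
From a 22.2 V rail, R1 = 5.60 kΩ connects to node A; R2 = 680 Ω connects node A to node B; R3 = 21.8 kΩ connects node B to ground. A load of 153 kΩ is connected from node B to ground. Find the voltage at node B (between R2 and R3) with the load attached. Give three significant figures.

At node B, R3 is in parallel with the load: R3‖R_L = 19080 Ω.
Below node A the resistance is R2 + (R3‖R_L) = 19760 Ω, so V_A = 22.2 × 19760/25360 = 17.30 V.
Then V_B = V_A × (R3‖R_L)/(R2 + R3‖R_L) = 17.30 × 19080/19760 = 16.7 V.

V ≈ 16.7 V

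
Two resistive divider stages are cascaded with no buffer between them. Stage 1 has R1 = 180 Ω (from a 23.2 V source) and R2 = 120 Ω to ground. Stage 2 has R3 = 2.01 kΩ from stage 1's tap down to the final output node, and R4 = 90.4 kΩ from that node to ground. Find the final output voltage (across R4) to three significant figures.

Stage 2 presents R3+R4 = 92410 Ω as a load on stage 1's tap.
Stage 1's lower leg becomes R2‖(R3+R4) = 119.8 Ω, so V_mid = 23.2 × 119.8/299.8 = 9.273 V.
Stage 2 is itself unloaded: V_out = V_mid × R4/(R3+R4) = 9.273 × 90400/92410 = 9.07 V.

V_out ≈ 9.07 V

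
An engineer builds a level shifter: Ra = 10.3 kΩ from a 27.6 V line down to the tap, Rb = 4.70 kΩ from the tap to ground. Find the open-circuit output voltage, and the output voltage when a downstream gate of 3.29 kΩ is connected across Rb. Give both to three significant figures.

Unloaded: 8.65 V; loaded: 4.37 V

Open-circuit: V = 27.6 × 4.70/(10.3 + 4.70) = 8.65 V.
With the load, Rb becomes Rb‖R_L = 1.935 kΩ, so V = 27.6 × 1.935/12.24 = 4.37 V.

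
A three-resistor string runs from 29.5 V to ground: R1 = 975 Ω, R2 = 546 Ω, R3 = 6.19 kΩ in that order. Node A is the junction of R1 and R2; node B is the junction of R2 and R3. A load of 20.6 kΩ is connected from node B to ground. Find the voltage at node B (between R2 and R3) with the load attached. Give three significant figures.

V ≈ 22.4 V

At node B, R3 is in parallel with the load: R3‖R_L = 4760 Ω.
Below node A the resistance is R2 + (R3‖R_L) = 5306 Ω, so V_A = 29.5 × 5306/6281 = 24.92 V.
Then V_B = V_A × (R3‖R_L)/(R2 + R3‖R_L) = 24.92 × 4760/5306 = 22.4 V.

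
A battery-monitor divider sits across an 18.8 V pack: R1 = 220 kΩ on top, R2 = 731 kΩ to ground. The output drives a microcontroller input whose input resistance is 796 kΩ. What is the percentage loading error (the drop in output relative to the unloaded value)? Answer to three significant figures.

The divider's output (Thévenin) resistance is R1‖R2 = 169.1 kΩ.
Fractional drop under load = R_th/(R_th + R_L) = 169.1 / (169.1 + 796) = 0.1752.
So the output falls by 17.5 %.

17.5 %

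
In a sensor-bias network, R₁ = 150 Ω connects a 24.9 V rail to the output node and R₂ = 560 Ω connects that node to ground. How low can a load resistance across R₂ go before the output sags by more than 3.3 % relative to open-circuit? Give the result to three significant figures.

R_L(min) ≈ 3.47 kΩ

Output resistance R_th = R₁‖R₂ = (150 × 560)/710.0 = 118.3 Ω.
The fractional drop is R_th/(R_th + R_L); requiring this ≤ 0.0330 gives R_L ≥ R_th(1/0.0330 − 1) = 118.3 × 29.30 = 3.47 kΩ.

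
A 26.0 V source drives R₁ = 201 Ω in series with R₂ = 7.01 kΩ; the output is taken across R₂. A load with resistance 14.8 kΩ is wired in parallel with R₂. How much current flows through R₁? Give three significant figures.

I ≈ 5.24 mA

R₂‖R_L = 4757 Ω, so the source sees R₁ + R₂‖R_L = 4958 Ω.
I = 26.0 V / 4958 Ω = 5.24 mA.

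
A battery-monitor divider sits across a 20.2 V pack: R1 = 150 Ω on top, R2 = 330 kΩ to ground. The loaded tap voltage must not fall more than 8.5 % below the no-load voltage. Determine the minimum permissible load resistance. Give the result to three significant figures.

R_L(min) ≈ 1.61 kΩ

Output resistance R_th = R1‖R2 = (150 × 330000)/330200 = 149.9 Ω.
The fractional drop is R_th/(R_th + R_L); requiring this ≤ 0.0850 gives R_L ≥ R_th(1/0.0850 − 1) = 149.9 × 10.76 = 1.61 kΩ.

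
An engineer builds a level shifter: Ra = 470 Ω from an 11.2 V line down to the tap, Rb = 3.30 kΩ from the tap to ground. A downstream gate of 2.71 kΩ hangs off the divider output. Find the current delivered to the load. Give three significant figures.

Rb‖R_L = 1488 Ω; V_out = 11.2 × 1488/1958 = 8.512 V.
I_L = V_out / R_L = 8.512 / 2.71 kΩ = 3.14 mA.

I_L ≈ 3.14 mA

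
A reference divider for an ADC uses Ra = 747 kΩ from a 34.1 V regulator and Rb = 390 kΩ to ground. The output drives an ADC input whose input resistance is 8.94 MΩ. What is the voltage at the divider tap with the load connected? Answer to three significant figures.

V_out ≈ 11.4 V

The load sits in parallel with Rb: Rb‖R_L = (390 × 8940) / (390 + 8940) = 373.7 kΩ.
V_out = 34.1 × 373.7 / (747 + 373.7) = 34.1 × 373.7/1121 = 11.4 V.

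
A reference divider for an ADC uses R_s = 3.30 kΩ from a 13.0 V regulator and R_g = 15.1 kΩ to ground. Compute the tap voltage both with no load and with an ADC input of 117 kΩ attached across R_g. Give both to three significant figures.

Open-circuit: V = 13.0 × 15.1/(3.30 + 15.1) = 10.7 V.
With the load, R_g becomes R_g‖R_L = 13.37 kΩ, so V = 13.0 × 13.37/16.67 = 10.4 V.

Unloaded: 10.7 V; loaded: 10.4 V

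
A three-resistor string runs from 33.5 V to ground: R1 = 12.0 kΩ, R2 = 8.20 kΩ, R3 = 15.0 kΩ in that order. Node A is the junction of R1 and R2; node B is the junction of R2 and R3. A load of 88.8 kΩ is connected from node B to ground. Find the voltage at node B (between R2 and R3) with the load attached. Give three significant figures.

V ≈ 13.0 V

At node B, R3 is in parallel with the load: R3‖R_L = 12.83 kΩ.
Below node A the resistance is R2 + (R3‖R_L) = 21.03 kΩ, so V_A = 33.5 × 21.03/33.03 = 21.33 V.
Then V_B = V_A × (R3‖R_L)/(R2 + R3‖R_L) = 21.33 × 12.83/21.03 = 13.0 V.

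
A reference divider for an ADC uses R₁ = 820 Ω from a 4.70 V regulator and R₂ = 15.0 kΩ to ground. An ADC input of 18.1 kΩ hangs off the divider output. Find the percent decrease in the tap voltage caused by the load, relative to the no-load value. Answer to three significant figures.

4.12 %

The divider's output (Thévenin) resistance is R₁‖R₂ = 777.5 Ω.
Fractional drop under load = R_th/(R_th + R_L) = 777.5 / (777.5 + 18100) = 0.04119.
So the output falls by 4.12 %.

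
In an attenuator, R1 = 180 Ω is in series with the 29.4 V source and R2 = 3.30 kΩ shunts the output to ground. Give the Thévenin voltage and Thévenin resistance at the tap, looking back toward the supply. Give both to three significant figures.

V_th = 27.9 V, R_th = 171 Ω

V_th is the open-circuit tap voltage: 29.4 × 3300/(180 + 3300) = 27.9 V.
With the supply zeroed, R1 and R2 appear in parallel from the tap: R_th = R1‖R2 = (180 × 3300)/3480 = 171 Ω.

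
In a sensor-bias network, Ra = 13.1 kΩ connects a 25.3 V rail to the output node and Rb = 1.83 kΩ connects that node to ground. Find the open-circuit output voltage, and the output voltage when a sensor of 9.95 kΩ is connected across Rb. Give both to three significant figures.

Unloaded: 3.10 V; loaded: 2.67 V

Open-circuit: V = 25.3 × 1.83/(13.1 + 1.83) = 3.10 V.
With the load, Rb becomes Rb‖R_L = 1.546 kΩ, so V = 25.3 × 1.546/14.65 = 2.67 V.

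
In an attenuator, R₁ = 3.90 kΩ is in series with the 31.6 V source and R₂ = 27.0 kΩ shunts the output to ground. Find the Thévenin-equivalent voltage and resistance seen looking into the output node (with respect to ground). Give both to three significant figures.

V_th = 27.6 V, R_th = 3.41 kΩ

V_th is the open-circuit tap voltage: 31.6 × 27.0/(3.90 + 27.0) = 27.6 V.
With the supply zeroed, R₁ and R₂ appear in parallel from the tap: R_th = R₁‖R₂ = (3.90 × 27.0)/30.90 = 3.41 kΩ.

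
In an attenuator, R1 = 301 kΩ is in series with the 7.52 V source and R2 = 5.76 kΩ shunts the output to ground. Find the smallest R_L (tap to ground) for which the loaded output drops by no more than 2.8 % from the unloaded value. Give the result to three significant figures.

R_L(min) ≈ 196 kΩ

Output resistance R_th = R1‖R2 = (301 × 5.76)/306.8 = 5.652 kΩ.
The fractional drop is R_th/(R_th + R_L); requiring this ≤ 0.0280 gives R_L ≥ R_th(1/0.0280 − 1) = 5.652 × 34.71 = 196 kΩ.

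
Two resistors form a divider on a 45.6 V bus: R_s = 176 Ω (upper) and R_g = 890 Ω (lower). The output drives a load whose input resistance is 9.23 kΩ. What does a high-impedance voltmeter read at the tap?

V_out ≈ 37.5 V

The load sits in parallel with R_g: R_g‖R_L = (890 × 9230) / (890 + 9230) = 811.7 Ω.
V_out = 45.6 × 811.7 / (176 + 811.7) = 45.6 × 811.7/987.7 = 37.5 V.
(Unloaded it would have been 38.1 V.)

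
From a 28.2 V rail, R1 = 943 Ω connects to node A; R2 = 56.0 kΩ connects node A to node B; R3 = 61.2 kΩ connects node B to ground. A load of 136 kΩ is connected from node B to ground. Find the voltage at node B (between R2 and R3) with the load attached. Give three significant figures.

V ≈ 12.0 V

At node B, R3 is in parallel with the load: R3‖R_L = 42210 Ω.
Below node A the resistance is R2 + (R3‖R_L) = 98210 Ω, so V_A = 28.2 × 98210/99150 = 27.93 V.
Then V_B = V_A × (R3‖R_L)/(R2 + R3‖R_L) = 27.93 × 42210/98210 = 12.0 V.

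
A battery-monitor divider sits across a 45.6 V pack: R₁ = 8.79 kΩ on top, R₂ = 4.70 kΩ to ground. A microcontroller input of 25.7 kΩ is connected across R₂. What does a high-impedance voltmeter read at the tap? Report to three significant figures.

The load sits in parallel with R₂: R₂‖R_L = (4.70 × 25.7) / (4.70 + 25.7) = 3.973 kΩ.
V_out = 45.6 × 3.973 / (8.79 + 3.973) = 45.6 × 3.973/12.76 = 14.2 V.

V_out ≈ 14.2 V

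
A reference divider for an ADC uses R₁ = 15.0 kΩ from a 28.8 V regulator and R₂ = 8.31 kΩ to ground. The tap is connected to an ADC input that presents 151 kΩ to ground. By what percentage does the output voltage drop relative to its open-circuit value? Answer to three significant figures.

3.42 %

The divider's output (Thévenin) resistance is R₁‖R₂ = 5.347 kΩ.
Fractional drop under load = R_th/(R_th + R_L) = 5.347 / (5.347 + 151) = 0.03420.
So the output falls by 3.42 %.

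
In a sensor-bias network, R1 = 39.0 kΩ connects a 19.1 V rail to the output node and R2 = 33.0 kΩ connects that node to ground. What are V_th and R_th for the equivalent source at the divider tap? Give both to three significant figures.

V_th is the open-circuit tap voltage: 19.1 × 33.0/(39.0 + 33.0) = 8.75 V.
With the supply zeroed, R1 and R2 appear in parallel from the tap: R_th = R1‖R2 = (39.0 × 33.0)/72.00 = 17.9 kΩ.

V_th = 8.75 V, R_th = 17.9 kΩ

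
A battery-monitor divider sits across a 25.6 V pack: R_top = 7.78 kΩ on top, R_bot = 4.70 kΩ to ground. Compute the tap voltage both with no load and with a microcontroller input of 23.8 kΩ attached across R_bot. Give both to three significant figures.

Open-circuit: V = 25.6 × 4.70/(7.78 + 4.70) = 9.64 V.
With the load, R_bot becomes R_bot‖R_L = 3.925 kΩ, so V = 25.6 × 3.925/11.70 = 8.58 V.

Unloaded: 9.64 V; loaded: 8.58 V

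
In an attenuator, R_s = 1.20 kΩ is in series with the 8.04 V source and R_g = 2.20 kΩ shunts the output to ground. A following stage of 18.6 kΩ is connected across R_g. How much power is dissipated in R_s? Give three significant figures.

P ≈ 7.73 mW

Total resistance from the source is R_s + (R_g‖R_L) = 3.167 kΩ, so I = 8.04/3.167 kΩ = 2.538 mA.
P = I²·R_s = (2.538 mA)² × 1.20 kΩ = 7.73 mW.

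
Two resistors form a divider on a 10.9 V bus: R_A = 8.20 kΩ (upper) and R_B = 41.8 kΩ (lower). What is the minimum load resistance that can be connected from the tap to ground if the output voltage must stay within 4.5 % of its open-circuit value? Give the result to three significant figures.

Output resistance R_th = R_A‖R_B = (8.20 × 41.8)/50.00 = 6.855 kΩ.
The fractional drop is R_th/(R_th + R_L); requiring this ≤ 0.0450 gives R_L ≥ R_th(1/0.0450 − 1) = 6.855 × 21.22 = 145 kΩ.

R_L(min) ≈ 145 kΩ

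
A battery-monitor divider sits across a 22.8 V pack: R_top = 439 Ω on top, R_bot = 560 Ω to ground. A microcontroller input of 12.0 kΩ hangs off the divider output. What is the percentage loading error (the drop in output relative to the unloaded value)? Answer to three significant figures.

2.01 %

The divider's output (Thévenin) resistance is R_top‖R_bot = 246.1 Ω.
Fractional drop under load = R_th/(R_th + R_L) = 246.1 / (246.1 + 12000) = 0.02010.
So the output falls by 2.01 %.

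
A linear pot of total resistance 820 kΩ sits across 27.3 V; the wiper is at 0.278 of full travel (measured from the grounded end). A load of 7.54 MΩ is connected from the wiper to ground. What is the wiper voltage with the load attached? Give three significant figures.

The wiper splits the pot into (1−α)R = 592.0 kΩ above and αR = 228.0 kΩ below.
Lower section ‖ load = 221.3 kΩ.
V_wiper = 27.3 × 221.3/(592.0 + 221.3) = 7.43 V.

V ≈ 7.43 V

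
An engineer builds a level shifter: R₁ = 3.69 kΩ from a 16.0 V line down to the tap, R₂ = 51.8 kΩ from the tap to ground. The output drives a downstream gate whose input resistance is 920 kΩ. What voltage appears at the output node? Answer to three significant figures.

The load sits in parallel with R₂: R₂‖R_L = (51.8 × 920) / (51.8 + 920) = 49.04 kΩ.
V_out = 16.0 × 49.04 / (3.69 + 49.04) = 16.0 × 49.04/52.73 = 14.9 V.

V_out ≈ 14.9 V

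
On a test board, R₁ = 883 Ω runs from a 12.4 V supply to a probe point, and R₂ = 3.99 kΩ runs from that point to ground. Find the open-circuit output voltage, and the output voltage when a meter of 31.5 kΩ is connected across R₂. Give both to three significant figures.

Open-circuit: V = 12.4 × 3990/(883 + 3990) = 10.2 V.
With the load, R₂ becomes R₂‖R_L = 3541 Ω, so V = 12.4 × 3541/4424 = 9.93 V.

Unloaded: 10.2 V; loaded: 9.93 V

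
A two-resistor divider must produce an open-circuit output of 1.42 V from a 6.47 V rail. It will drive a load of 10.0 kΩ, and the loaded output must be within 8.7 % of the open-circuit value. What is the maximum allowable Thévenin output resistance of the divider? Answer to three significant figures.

Loading drop = R_th/(R_th + R_L) ≤ 0.0870, so R_th ≤ R_L · ε/(1−ε) = 10.0 kΩ × 0.0870/0.9130 = 953 Ω.

R_th ≤ 953 Ω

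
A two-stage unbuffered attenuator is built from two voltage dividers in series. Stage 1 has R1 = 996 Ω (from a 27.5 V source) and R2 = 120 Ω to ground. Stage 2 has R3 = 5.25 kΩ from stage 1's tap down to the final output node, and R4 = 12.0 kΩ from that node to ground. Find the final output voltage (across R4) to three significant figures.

V_out ≈ 2.04 V

Stage 2 presents R3+R4 = 17250 Ω as a load on stage 1's tap.
Stage 1's lower leg becomes R2‖(R3+R4) = 119.2 Ω, so V_mid = 27.5 × 119.2/1115 = 2.939 V.
Stage 2 is itself unloaded: V_out = V_mid × R4/(R3+R4) = 2.939 × 12000/17250 = 2.04 V.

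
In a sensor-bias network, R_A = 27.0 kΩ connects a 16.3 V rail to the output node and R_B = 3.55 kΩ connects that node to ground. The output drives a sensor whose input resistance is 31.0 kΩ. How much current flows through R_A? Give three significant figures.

I ≈ 0.540 mA

R_B‖R_L = 3.185 kΩ, so the source sees R_A + R_B‖R_L = 30.19 kΩ.
I = 16.3 V / 30.19 kΩ = 0.540 mA.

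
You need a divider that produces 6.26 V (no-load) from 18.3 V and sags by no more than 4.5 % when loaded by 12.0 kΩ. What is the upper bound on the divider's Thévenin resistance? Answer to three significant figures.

Loading drop = R_th/(R_th + R_L) ≤ 0.0450, so R_th ≤ R_L · ε/(1−ε) = 12.0 kΩ × 0.0450/0.9550 = 565 Ω.
(Any R1, R2 with R2/(R1+R2) = 0.342 and R1‖R2 ≤ 565 Ω will meet the spec.)

R_th ≤ 565 Ω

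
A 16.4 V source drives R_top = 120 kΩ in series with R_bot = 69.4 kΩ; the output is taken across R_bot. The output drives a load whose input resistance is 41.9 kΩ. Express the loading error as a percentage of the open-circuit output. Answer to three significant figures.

51.2 %

The divider's output (Thévenin) resistance is R_top‖R_bot = 43.97 kΩ.
Fractional drop under load = R_th/(R_th + R_L) = 43.97 / (43.97 + 41.9) = 0.5121.
So the output falls by 51.2 %.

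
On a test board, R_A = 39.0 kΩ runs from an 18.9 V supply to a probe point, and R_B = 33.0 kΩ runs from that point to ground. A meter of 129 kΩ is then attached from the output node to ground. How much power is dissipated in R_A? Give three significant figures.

Total resistance from the source is R_A + (R_B‖R_L) = 65.28 kΩ, so I = 18.9/65.28 kΩ = 0.2895 mA.
P = I²·R_A = (0.2895 mA)² × 39.0 kΩ = 3.27 mW.

P ≈ 3.27 mW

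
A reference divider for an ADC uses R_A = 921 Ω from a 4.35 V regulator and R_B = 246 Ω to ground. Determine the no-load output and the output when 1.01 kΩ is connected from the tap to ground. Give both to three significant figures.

Open-circuit: V = 4.35 × 246/(921 + 246) = 0.917 V.
With the load, R_B becomes R_B‖R_L = 197.8 Ω, so V = 4.35 × 197.8/1119 = 0.769 V.

Unloaded: 0.917 V; loaded: 0.769 V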